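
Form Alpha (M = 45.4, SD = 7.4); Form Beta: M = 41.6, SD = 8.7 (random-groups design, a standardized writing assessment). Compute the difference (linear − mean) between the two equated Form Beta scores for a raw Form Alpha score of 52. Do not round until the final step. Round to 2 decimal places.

1.16

Mean-equated: 52 + (41.6 − 45.4) = 48.20
Linear-equated: (8.7/7.4)(52 − 45.4) + 41.6 = 49.359
Difference = 49.359 − 48.20 = 1.16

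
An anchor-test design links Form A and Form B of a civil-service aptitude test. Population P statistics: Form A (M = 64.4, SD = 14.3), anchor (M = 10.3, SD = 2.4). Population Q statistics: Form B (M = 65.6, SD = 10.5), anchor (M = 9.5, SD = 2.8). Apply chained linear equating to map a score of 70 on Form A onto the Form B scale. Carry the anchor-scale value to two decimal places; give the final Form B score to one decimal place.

Form A → anchor (Population P): v = (2.4/14.3)(70 − 64.4) + 10.3 = 11.24
anchor → Form B (Population Q): y = (10.5/2.8)(11.24 − 9.5) + 65.6 = 72.1

72.1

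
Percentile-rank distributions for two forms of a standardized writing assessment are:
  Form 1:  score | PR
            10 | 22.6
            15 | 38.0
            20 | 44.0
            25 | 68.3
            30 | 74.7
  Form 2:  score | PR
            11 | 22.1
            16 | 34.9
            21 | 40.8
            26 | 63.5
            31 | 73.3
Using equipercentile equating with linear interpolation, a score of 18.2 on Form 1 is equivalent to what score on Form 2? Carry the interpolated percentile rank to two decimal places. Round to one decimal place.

21.2

PR of 18.2 on Form 1: 38.0 + (18.2 − 15)/(20 − 15) × (44.0 − 38.0) = 41.84
On Form 2, PR 41.84 falls between score 21 (PR 40.8) and 26 (PR 63.5).
Interpolate: 21 + (41.84 − 40.8)/(63.5 − 40.8) × (26 − 21) = 21.2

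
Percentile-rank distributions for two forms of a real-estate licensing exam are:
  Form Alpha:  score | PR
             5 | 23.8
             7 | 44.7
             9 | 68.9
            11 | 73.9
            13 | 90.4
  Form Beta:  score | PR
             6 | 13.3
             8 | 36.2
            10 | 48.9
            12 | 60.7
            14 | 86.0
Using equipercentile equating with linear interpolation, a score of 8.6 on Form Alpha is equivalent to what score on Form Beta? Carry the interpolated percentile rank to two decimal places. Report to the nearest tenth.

12.3

PR of 8.6 on Form Alpha: 44.7 + (8.6 − 7)/(9 − 7) × (68.9 − 44.7) = 64.06
On Form Beta, PR 64.06 falls between score 12 (PR 60.7) and 14 (PR 86.0).
Interpolate: 12 + (64.06 − 60.7)/(86.0 − 60.7) × (14 − 12) = 12.3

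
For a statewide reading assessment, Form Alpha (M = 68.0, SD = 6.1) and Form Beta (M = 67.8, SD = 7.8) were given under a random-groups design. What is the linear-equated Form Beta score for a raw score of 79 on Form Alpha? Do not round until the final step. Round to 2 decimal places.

81.87

Linear equating: y = (SD_Y/SD_X)(x − M_X) + M_Y
y = (7.8/6.1)(79 − 68.0) + 67.8
y = 1.278689 × 11.0 + 67.8 = 14.0656 + 67.8 = 81.87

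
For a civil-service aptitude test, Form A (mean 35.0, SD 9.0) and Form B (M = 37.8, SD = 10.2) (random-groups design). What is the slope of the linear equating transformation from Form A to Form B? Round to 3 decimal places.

1.133

A = SD_Y / SD_X = 10.2 / 9.0 = 1.133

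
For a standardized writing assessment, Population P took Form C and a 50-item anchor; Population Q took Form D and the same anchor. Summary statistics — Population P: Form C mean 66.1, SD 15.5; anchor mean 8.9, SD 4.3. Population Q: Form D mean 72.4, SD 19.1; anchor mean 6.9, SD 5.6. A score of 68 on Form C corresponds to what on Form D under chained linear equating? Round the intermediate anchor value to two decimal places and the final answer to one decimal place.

Form C → anchor (Population P): v = (4.3/15.5)(68 − 66.1) + 8.9 = 9.43
anchor → Form D (Population Q): y = (19.1/5.6)(9.43 − 6.9) + 72.4 = 81.0

81.0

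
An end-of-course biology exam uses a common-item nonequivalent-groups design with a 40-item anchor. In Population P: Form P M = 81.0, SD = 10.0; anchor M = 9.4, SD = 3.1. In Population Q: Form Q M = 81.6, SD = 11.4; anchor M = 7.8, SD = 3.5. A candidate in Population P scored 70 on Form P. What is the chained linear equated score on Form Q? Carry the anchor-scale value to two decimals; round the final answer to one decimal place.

75.7

Form P → anchor (Population P): v = (3.1/10.0)(70 − 81.0) + 9.4 = 5.99
anchor → Form Q (Population Q): y = (11.4/3.5)(5.99 − 7.8) + 81.6 = 75.7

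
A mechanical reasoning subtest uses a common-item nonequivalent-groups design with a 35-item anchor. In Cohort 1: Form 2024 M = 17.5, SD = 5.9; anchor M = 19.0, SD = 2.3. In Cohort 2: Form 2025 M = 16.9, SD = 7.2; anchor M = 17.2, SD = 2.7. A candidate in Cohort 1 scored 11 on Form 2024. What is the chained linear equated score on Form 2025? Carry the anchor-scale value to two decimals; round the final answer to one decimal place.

Form 2024 → anchor (Cohort 1): v = (2.3/5.9)(11 − 17.5) + 19.0 = 16.47
anchor → Form 2025 (Cohort 2): y = (7.2/2.7)(16.47 − 17.2) + 16.9 = 15.0

15.0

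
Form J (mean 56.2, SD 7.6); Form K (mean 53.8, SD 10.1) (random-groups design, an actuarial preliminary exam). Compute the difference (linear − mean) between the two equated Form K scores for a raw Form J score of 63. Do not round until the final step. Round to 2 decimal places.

2.24

Mean-equated: 63 + (53.8 − 56.2) = 60.60
Linear-equated: (10.1/7.6)(63 − 56.2) + 53.8 = 62.837
Difference = 62.837 − 60.60 = 2.24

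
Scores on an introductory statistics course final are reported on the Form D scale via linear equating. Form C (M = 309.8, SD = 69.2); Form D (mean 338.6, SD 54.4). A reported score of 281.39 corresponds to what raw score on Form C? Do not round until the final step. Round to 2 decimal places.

Invert y = (SD_Y/SD_X)(x − M_X) + M_Y:
x = (SD_X/SD_Y)(y − M_Y) + M_X = (69.2/54.4)(281.39 − 338.6) + 309.8
x = 1.272059 × -57.210 + 309.8 = 237.03

237.03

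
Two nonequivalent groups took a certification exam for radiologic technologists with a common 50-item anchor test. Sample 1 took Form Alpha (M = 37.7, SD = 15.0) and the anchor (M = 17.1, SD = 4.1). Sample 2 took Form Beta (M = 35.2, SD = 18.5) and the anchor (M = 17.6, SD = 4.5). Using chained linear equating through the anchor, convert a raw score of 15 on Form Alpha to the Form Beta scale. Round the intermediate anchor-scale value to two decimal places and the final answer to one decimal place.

Form Alpha → anchor (Sample 1): v = (4.1/15.0)(15 − 37.7) + 17.1 = 10.90
anchor → Form Beta (Sample 2): y = (18.5/4.5)(10.90 − 17.6) + 35.2 = 7.7

7.7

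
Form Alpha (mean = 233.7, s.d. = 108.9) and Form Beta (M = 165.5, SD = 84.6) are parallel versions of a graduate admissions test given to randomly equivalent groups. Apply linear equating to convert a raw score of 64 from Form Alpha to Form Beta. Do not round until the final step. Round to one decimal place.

33.7

Linear equating: y = (SD_Y/SD_X)(x − M_X) + M_Y
y = (84.6/108.9)(64 − 233.7) + 165.5
y = 0.776860 × -169.7 + 165.5 = -131.8331 + 165.5 = 33.7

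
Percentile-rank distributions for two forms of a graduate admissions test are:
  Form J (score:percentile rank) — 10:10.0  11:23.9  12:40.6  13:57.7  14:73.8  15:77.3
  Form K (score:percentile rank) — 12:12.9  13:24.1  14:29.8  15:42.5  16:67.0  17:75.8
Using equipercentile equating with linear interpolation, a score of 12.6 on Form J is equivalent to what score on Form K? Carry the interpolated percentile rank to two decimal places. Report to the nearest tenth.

PR of 12.6 on Form J: 40.6 + (12.6 − 12)/(13 − 12) × (57.7 − 40.6) = 50.86
On Form K, PR 50.86 falls between score 15 (PR 42.5) and 16 (PR 67.0).
Interpolate: 15 + (50.86 − 42.5)/(67.0 − 42.5) × (16 − 15) = 15.3

15.3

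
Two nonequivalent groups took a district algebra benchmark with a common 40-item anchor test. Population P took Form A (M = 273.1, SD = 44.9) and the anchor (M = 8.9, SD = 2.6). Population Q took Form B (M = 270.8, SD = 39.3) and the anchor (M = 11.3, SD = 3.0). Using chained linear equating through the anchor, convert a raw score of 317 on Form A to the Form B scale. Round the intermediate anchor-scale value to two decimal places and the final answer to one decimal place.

Form A → anchor (Population P): v = (2.6/44.9)(317 − 273.1) + 8.9 = 11.44
anchor → Form B (Population Q): y = (39.3/3.0)(11.44 − 11.3) + 270.8 = 272.6

272.6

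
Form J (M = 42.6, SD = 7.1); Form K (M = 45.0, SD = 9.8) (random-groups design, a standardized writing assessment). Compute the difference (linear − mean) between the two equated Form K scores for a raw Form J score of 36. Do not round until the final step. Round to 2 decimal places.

-2.51

Mean-equated: 36 + (45.0 − 42.6) = 38.40
Linear-equated: (9.8/7.1)(36 − 42.6) + 45.0 = 35.890
Difference = 35.890 − 38.40 = -2.51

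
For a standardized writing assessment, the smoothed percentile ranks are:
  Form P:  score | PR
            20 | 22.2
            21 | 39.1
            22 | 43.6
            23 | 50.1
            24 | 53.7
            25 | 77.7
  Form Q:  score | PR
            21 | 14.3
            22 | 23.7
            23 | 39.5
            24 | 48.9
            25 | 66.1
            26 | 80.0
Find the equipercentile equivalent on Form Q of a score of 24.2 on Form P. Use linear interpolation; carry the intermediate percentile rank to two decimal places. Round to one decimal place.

PR of 24.2 on Form P: 53.7 + (24.2 − 24)/(25 − 24) × (77.7 − 53.7) = 58.50
On Form Q, PR 58.50 falls between score 24 (PR 48.9) and 25 (PR 66.1).
Interpolate: 24 + (58.50 − 48.9)/(66.1 − 48.9) × (25 − 24) = 24.6

24.6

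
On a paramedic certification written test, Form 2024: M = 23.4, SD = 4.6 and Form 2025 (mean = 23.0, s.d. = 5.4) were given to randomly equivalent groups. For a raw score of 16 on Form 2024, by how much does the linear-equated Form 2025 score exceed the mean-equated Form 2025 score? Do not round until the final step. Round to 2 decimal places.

Mean-equated: 16 + (23.0 − 23.4) = 15.60
Linear-equated: (5.4/4.6)(16 − 23.4) + 23.0 = 14.313
Difference = 14.313 − 15.60 = -1.29

-1.29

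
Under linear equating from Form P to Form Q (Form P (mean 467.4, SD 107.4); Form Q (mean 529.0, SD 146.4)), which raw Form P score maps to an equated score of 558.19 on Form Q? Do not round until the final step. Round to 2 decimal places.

Invert y = (SD_Y/SD_X)(x − M_X) + M_Y:
x = (SD_X/SD_Y)(y − M_Y) + M_X = (107.4/146.4)(558.19 − 529.0) + 467.4
x = 0.733607 × 29.190 + 467.4 = 488.81

488.81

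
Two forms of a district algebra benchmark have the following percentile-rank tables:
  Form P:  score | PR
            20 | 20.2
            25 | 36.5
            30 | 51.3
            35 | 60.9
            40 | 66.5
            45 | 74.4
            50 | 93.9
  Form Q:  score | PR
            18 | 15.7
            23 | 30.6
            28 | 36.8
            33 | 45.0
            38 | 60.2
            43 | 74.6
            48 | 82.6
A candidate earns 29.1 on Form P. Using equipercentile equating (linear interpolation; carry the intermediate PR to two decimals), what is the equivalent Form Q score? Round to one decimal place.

PR of 29.1 on Form P: 36.5 + (29.1 − 25)/(30 − 25) × (51.3 − 36.5) = 48.64
On Form Q, PR 48.64 falls between score 33 (PR 45.0) and 38 (PR 60.2).
Interpolate: 33 + (48.64 − 45.0)/(60.2 − 45.0) × (38 − 33) = 34.2

34.2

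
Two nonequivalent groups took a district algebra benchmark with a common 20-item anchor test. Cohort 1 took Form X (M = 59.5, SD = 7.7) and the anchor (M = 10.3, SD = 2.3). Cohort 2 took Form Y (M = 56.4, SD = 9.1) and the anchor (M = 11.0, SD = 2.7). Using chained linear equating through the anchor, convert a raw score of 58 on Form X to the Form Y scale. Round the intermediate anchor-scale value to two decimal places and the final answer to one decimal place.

Form X → anchor (Cohort 1): v = (2.3/7.7)(58 − 59.5) + 10.3 = 9.85
anchor → Form Y (Cohort 2): y = (9.1/2.7)(9.85 − 11.0) + 56.4 = 52.5

52.5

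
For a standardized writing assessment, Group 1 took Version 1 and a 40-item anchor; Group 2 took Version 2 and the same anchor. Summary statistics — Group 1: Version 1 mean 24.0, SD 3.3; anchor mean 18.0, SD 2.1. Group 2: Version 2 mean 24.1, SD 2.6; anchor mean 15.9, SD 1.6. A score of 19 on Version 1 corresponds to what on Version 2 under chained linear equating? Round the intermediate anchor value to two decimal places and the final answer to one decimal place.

Version 1 → anchor (Group 1): v = (2.1/3.3)(19 − 24.0) + 18.0 = 14.82
anchor → Version 2 (Group 2): y = (2.6/1.6)(14.82 − 15.9) + 24.1 = 22.3

22.3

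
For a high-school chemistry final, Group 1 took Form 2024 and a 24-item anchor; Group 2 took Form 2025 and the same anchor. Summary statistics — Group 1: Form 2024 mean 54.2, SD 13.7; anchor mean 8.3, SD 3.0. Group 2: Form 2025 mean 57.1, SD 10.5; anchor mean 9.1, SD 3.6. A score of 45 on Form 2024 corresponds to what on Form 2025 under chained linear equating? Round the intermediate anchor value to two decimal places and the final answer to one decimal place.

Form 2024 → anchor (Group 1): v = (3.0/13.7)(45 − 54.2) + 8.3 = 6.29
anchor → Form 2025 (Group 2): y = (10.5/3.6)(6.29 − 9.1) + 57.1 = 48.9

48.9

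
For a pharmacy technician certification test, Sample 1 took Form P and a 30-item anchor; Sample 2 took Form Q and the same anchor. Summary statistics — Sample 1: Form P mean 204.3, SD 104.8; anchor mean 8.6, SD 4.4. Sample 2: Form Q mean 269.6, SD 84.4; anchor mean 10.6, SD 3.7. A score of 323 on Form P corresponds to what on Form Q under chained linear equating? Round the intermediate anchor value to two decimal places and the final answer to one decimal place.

Form P → anchor (Sample 1): v = (4.4/104.8)(323 − 204.3) + 8.6 = 13.58
anchor → Form Q (Sample 2): y = (84.4/3.7)(13.58 − 10.6) + 269.6 = 337.6

337.6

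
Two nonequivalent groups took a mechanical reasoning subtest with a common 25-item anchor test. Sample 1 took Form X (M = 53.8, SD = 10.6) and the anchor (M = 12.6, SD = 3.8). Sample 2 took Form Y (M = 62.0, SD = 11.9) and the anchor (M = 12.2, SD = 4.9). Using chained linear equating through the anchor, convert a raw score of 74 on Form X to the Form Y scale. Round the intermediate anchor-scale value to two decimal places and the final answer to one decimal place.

80.6

Form X → anchor (Sample 1): v = (3.8/10.6)(74 − 53.8) + 12.6 = 19.84
anchor → Form Y (Sample 2): y = (11.9/4.9)(19.84 − 12.2) + 62.0 = 80.6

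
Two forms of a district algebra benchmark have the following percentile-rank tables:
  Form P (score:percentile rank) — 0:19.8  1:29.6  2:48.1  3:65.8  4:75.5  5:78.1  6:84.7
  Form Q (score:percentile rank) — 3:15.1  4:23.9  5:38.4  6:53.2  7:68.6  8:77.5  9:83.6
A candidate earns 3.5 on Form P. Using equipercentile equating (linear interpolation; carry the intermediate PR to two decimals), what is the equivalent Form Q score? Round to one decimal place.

PR of 3.5 on Form P: 65.8 + (3.5 − 3)/(4 − 3) × (75.5 − 65.8) = 70.65
On Form Q, PR 70.65 falls between score 7 (PR 68.6) and 8 (PR 77.5).
Interpolate: 7 + (70.65 − 68.6)/(77.5 − 68.6) × (8 − 7) = 7.2

7.2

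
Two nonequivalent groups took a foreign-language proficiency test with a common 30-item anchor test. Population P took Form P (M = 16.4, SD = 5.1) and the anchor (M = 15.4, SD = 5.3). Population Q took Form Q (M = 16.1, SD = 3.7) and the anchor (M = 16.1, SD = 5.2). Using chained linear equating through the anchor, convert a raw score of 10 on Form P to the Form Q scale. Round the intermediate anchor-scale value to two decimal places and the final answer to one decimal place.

10.9

Form P → anchor (Population P): v = (5.3/5.1)(10 − 16.4) + 15.4 = 8.75
anchor → Form Q (Population Q): y = (3.7/5.2)(8.75 − 16.1) + 16.1 = 10.9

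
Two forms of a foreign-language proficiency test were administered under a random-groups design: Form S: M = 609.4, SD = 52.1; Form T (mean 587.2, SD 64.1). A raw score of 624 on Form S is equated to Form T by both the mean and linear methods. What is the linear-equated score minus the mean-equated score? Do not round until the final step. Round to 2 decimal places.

3.36

Mean-equated: 624 + (587.2 − 609.4) = 601.80
Linear-equated: (64.1/52.1)(624 − 609.4) + 587.2 = 605.163
Difference = 605.163 − 601.80 = 3.36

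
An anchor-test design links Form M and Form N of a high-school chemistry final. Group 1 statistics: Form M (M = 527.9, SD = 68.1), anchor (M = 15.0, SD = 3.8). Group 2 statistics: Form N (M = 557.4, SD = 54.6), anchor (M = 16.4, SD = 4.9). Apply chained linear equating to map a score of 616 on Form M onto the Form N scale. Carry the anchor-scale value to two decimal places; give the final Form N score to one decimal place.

Form M → anchor (Group 1): v = (3.8/68.1)(616 − 527.9) + 15.0 = 19.92
anchor → Form N (Group 2): y = (54.6/4.9)(19.92 − 16.4) + 557.4 = 596.6

596.6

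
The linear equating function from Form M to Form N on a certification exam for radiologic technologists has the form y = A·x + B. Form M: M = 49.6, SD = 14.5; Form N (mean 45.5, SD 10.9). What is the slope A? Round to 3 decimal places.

A = SD_Y / SD_X = 10.9 / 14.5 = 0.752

0.752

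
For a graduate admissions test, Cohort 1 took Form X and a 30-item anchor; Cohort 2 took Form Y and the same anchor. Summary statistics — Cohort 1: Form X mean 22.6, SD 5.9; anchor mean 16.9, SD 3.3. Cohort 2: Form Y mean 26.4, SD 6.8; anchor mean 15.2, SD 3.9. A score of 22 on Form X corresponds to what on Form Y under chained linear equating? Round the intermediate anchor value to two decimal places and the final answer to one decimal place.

Form X → anchor (Cohort 1): v = (3.3/5.9)(22 − 22.6) + 16.9 = 16.56
anchor → Form Y (Cohort 2): y = (6.8/3.9)(16.56 − 15.2) + 26.4 = 28.8

28.8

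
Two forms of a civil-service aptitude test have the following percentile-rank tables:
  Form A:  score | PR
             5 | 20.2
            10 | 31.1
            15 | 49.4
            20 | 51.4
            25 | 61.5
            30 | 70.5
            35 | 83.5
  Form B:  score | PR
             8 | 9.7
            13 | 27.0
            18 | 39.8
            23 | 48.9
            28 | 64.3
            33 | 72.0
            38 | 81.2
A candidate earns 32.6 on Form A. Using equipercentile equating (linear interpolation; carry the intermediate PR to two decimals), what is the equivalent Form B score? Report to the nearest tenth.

35.9

PR of 32.6 on Form A: 70.5 + (32.6 − 30)/(35 − 30) × (83.5 − 70.5) = 77.26
On Form B, PR 77.26 falls between score 33 (PR 72.0) and 38 (PR 81.2).
Interpolate: 33 + (77.26 − 72.0)/(81.2 − 72.0) × (38 − 33) = 35.9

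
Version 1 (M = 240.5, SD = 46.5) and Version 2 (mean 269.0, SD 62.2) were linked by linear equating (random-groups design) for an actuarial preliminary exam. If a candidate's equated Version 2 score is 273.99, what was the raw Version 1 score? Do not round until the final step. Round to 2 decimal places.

244.23

Invert y = (SD_Y/SD_X)(x − M_X) + M_Y:
x = (SD_X/SD_Y)(y − M_Y) + M_X = (46.5/62.2)(273.99 − 269.0) + 240.5
x = 0.747588 × 4.990 + 240.5 = 244.23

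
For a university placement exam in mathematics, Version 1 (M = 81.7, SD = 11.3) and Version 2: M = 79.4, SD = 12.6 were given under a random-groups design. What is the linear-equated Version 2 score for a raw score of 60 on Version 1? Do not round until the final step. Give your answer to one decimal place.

55.2

Linear equating: y = (SD_Y/SD_X)(x − M_X) + M_Y
y = (12.6/11.3)(60 − 81.7) + 79.4
y = 1.115044 × -21.7 + 79.4 = -24.1965 + 79.4 = 55.2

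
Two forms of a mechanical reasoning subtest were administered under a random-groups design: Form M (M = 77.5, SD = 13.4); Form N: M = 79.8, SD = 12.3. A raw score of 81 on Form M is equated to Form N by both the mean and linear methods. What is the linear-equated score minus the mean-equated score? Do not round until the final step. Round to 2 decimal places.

-0.29

Mean-equated: 81 + (79.8 − 77.5) = 83.30
Linear-equated: (12.3/13.4)(81 − 77.5) + 79.8 = 83.013
Difference = 83.013 − 83.30 = -0.29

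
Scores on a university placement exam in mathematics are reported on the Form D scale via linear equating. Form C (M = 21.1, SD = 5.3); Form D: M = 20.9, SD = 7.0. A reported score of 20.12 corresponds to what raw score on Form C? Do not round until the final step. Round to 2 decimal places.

Invert y = (SD_Y/SD_X)(x − M_X) + M_Y:
x = (SD_X/SD_Y)(y − M_Y) + M_X = (5.3/7.0)(20.12 − 20.9) + 21.1
x = 0.757143 × -0.780 + 21.1 = 20.51

20.51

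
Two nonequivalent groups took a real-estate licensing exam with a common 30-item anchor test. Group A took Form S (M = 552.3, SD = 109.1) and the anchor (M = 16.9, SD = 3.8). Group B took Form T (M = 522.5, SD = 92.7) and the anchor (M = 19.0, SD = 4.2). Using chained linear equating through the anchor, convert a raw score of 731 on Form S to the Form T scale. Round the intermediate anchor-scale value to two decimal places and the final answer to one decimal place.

613.4

Form S → anchor (Group A): v = (3.8/109.1)(731 − 552.3) + 16.9 = 23.12
anchor → Form T (Group B): y = (92.7/4.2)(23.12 − 19.0) + 522.5 = 613.4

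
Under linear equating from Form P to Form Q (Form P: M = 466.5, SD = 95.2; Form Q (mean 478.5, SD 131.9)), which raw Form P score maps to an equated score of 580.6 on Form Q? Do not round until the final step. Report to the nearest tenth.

540.2

Invert y = (SD_Y/SD_X)(x − M_X) + M_Y:
x = (SD_X/SD_Y)(y − M_Y) + M_X = (95.2/131.9)(580.6 − 478.5) + 466.5
x = 0.721759 × 102.100 + 466.5 = 540.2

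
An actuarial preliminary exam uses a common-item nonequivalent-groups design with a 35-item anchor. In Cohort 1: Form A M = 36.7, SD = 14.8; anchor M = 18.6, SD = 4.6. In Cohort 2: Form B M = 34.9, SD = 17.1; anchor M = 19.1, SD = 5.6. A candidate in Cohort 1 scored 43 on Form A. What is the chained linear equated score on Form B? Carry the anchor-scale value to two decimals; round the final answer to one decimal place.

39.4

Form A → anchor (Cohort 1): v = (4.6/14.8)(43 − 36.7) + 18.6 = 20.56
anchor → Form B (Cohort 2): y = (17.1/5.6)(20.56 − 19.1) + 34.9 = 39.4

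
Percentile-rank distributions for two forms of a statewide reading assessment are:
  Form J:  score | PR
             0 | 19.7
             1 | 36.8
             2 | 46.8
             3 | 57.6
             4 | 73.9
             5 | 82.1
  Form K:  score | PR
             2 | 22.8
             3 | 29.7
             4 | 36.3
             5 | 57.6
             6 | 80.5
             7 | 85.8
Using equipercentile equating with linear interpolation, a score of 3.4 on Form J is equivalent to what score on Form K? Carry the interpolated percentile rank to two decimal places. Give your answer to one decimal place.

5.3

PR of 3.4 on Form J: 57.6 + (3.4 − 3)/(4 − 3) × (73.9 − 57.6) = 64.12
On Form K, PR 64.12 falls between score 5 (PR 57.6) and 6 (PR 80.5).
Interpolate: 5 + (64.12 − 57.6)/(80.5 − 57.6) × (6 − 5) = 5.3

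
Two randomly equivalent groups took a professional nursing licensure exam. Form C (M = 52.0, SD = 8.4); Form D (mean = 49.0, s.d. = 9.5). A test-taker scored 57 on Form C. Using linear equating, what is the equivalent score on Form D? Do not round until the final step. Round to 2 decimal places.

54.65

Linear equating: y = (SD_Y/SD_X)(x − M_X) + M_Y
y = (9.5/8.4)(57 − 52.0) + 49.0
y = 1.130952 × 5.0 + 49.0 = 5.6548 + 49.0 = 54.65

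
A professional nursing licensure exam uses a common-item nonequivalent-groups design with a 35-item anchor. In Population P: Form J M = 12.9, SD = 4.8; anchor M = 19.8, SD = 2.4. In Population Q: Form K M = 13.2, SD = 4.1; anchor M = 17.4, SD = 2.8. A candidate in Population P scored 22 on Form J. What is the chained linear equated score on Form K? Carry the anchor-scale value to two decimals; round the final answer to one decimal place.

Form J → anchor (Population P): v = (2.4/4.8)(22 − 12.9) + 19.8 = 24.35
anchor → Form K (Population Q): y = (4.1/2.8)(24.35 − 17.4) + 13.2 = 23.4

23.4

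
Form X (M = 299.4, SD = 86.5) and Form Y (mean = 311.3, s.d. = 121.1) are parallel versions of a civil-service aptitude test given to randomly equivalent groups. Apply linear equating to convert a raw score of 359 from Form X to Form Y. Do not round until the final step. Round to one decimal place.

394.7

Linear equating: y = (SD_Y/SD_X)(x − M_X) + M_Y
y = (121.1/86.5)(359 − 299.4) + 311.3
y = 1.400000 × 59.6 + 311.3 = 83.4400 + 311.3 = 394.7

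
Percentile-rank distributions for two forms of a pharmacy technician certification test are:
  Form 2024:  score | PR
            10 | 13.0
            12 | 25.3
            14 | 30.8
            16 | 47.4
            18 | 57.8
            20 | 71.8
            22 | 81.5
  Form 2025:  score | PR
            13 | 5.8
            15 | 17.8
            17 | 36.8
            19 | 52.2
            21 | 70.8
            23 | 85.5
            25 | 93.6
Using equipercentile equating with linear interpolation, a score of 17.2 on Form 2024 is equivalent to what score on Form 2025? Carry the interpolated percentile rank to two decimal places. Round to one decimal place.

PR of 17.2 on Form 2024: 47.4 + (17.2 − 16)/(18 − 16) × (57.8 − 47.4) = 53.64
On Form 2025, PR 53.64 falls between score 19 (PR 52.2) and 21 (PR 70.8).
Interpolate: 19 + (53.64 − 52.2)/(70.8 − 52.2) × (21 − 19) = 19.2

19.2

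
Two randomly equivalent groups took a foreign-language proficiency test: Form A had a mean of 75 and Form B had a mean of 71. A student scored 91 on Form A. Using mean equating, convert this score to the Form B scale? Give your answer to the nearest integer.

Mean equating: y = x + (M_Y − M_X) = 91 + (71 − 75) = 87

87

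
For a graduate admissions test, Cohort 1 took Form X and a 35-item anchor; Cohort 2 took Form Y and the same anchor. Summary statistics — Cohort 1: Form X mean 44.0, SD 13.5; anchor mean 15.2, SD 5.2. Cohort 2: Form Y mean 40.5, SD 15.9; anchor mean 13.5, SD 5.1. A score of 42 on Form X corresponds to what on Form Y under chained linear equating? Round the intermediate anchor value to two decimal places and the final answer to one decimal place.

Form X → anchor (Cohort 1): v = (5.2/13.5)(42 − 44.0) + 15.2 = 14.43
anchor → Form Y (Cohort 2): y = (15.9/5.1)(14.43 − 13.5) + 40.5 = 43.4

43.4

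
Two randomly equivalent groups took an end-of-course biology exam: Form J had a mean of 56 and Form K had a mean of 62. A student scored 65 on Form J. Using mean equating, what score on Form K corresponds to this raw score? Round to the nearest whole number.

Mean equating: y = x + (M_Y − M_X) = 65 + (62 − 56) = 71

71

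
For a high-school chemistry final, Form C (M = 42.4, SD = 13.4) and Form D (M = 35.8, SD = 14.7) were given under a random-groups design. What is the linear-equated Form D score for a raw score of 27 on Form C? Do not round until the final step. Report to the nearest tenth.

Linear equating: y = (SD_Y/SD_X)(x − M_X) + M_Y
y = (14.7/13.4)(27 − 42.4) + 35.8
y = 1.097015 × -15.4 + 35.8 = -16.8940 + 35.8 = 18.9

18.9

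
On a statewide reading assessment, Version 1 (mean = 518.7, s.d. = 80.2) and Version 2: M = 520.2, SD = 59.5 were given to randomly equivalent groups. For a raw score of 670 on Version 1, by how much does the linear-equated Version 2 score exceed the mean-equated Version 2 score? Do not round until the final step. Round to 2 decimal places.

Mean-equated: 670 + (520.2 − 518.7) = 671.50
Linear-equated: (59.5/80.2)(670 − 518.7) + 520.2 = 632.449
Difference = 632.449 − 671.50 = -39.05

-39.05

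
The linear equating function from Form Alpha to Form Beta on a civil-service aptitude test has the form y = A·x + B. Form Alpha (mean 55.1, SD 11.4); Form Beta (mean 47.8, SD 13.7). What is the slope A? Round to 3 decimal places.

A = SD_Y / SD_X = 13.7 / 11.4 = 1.202

1.202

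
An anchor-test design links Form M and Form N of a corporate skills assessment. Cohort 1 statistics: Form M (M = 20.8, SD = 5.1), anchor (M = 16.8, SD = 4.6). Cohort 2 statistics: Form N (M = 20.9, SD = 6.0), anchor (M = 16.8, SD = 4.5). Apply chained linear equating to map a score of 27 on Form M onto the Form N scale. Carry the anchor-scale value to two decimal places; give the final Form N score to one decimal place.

28.4

Form M → anchor (Cohort 1): v = (4.6/5.1)(27 − 20.8) + 16.8 = 22.39
anchor → Form N (Cohort 2): y = (6.0/4.5)(22.39 − 16.8) + 20.9 = 28.4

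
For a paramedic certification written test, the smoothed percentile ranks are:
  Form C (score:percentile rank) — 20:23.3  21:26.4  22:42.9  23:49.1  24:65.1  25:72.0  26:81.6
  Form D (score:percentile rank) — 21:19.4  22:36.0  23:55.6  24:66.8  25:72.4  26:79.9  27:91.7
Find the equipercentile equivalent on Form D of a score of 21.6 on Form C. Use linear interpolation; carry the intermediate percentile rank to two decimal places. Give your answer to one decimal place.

22.0

PR of 21.6 on Form C: 26.4 + (21.6 − 21)/(22 − 21) × (42.9 − 26.4) = 36.30
On Form D, PR 36.30 falls between score 22 (PR 36.0) and 23 (PR 55.6).
Interpolate: 22 + (36.30 − 36.0)/(55.6 − 36.0) × (23 − 22) = 22.0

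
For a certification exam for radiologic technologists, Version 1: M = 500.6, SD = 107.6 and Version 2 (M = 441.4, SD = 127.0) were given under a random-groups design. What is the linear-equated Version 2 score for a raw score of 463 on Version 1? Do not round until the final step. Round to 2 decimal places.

397.02

Linear equating: y = (SD_Y/SD_X)(x − M_X) + M_Y
y = (127.0/107.6)(463 − 500.6) + 441.4
y = 1.180297 × -37.6 + 441.4 = -44.3792 + 441.4 = 397.02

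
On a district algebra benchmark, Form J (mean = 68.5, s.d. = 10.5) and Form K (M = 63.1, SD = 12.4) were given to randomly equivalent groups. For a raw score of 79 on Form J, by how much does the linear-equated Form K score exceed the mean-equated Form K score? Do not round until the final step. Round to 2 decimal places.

Mean-equated: 79 + (63.1 − 68.5) = 73.60
Linear-equated: (12.4/10.5)(79 − 68.5) + 63.1 = 75.500
Difference = 75.500 − 73.60 = 1.90

1.90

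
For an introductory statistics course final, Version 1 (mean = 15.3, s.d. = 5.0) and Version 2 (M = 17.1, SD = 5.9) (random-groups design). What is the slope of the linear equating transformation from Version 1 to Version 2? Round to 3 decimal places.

1.180

A = SD_Y / SD_X = 5.9 / 5.0 = 1.180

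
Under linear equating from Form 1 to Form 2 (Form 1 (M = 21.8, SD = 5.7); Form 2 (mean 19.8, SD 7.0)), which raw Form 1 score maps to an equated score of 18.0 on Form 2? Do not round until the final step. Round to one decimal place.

20.3

Invert y = (SD_Y/SD_X)(x − M_X) + M_Y:
x = (SD_X/SD_Y)(y − M_Y) + M_X = (5.7/7.0)(18.0 − 19.8) + 21.8
x = 0.814286 × -1.800 + 21.8 = 20.3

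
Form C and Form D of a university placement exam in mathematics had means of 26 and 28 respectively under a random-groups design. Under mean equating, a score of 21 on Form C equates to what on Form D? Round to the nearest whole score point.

Mean equating: y = x + (M_Y − M_X) = 21 + (28 − 26) = 23

23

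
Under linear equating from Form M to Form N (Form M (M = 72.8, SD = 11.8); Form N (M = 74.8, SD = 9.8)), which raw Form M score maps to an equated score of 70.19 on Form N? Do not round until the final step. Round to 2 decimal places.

Invert y = (SD_Y/SD_X)(x − M_X) + M_Y:
x = (SD_X/SD_Y)(y − M_Y) + M_X = (11.8/9.8)(70.19 − 74.8) + 72.8
x = 1.204082 × -4.610 + 72.8 = 67.25

67.25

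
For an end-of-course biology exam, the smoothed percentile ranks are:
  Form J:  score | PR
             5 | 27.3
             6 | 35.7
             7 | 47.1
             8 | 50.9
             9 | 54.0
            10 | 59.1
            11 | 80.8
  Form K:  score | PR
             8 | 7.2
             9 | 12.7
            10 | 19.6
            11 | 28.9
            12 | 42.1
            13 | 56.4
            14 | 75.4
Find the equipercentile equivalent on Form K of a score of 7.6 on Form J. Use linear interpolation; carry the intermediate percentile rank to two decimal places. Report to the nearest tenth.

PR of 7.6 on Form J: 47.1 + (7.6 − 7)/(8 − 7) × (50.9 − 47.1) = 49.38
On Form K, PR 49.38 falls between score 12 (PR 42.1) and 13 (PR 56.4).
Interpolate: 12 + (49.38 − 42.1)/(56.4 − 42.1) × (13 − 12) = 12.5

12.5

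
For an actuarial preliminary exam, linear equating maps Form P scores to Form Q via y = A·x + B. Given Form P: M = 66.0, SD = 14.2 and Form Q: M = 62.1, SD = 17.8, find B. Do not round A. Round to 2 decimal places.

-20.63

A = SD_Y / SD_X = 17.8 / 14.2 = 1.253521
B = M_Y − A·M_X = 62.1 − 1.253521 × 66.0 = -20.63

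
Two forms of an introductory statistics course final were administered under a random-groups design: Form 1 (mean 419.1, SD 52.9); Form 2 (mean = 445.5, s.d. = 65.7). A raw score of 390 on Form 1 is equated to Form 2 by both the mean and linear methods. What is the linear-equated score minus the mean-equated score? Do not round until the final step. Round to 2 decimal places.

-7.04

Mean-equated: 390 + (445.5 − 419.1) = 416.40
Linear-equated: (65.7/52.9)(390 − 419.1) + 445.5 = 409.359
Difference = 409.359 − 416.40 = -7.04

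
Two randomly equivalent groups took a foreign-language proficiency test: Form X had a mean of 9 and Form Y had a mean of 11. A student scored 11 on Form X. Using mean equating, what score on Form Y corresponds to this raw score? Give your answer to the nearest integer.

13

Mean equating: y = x + (M_Y − M_X) = 11 + (11 − 9) = 13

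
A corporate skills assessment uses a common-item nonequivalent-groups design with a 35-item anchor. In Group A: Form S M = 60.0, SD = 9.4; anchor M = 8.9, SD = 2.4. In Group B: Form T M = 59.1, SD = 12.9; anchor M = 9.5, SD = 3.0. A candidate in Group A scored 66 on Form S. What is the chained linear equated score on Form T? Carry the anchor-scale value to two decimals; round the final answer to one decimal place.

63.1

Form S → anchor (Group A): v = (2.4/9.4)(66 − 60.0) + 8.9 = 10.43
anchor → Form T (Group B): y = (12.9/3.0)(10.43 − 9.5) + 59.1 = 63.1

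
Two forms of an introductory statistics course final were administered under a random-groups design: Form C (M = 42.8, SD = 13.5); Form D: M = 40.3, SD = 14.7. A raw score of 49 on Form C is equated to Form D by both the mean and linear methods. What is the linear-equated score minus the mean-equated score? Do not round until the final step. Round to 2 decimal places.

Mean-equated: 49 + (40.3 − 42.8) = 46.50
Linear-equated: (14.7/13.5)(49 − 42.8) + 40.3 = 47.051
Difference = 47.051 − 46.50 = 0.55

0.55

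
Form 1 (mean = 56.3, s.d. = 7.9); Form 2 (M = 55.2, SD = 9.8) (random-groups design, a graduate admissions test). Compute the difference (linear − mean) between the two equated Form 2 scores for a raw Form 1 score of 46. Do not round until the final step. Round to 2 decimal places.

-2.48

Mean-equated: 46 + (55.2 − 56.3) = 44.90
Linear-equated: (9.8/7.9)(46 − 56.3) + 55.2 = 42.423
Difference = 42.423 − 44.90 = -2.48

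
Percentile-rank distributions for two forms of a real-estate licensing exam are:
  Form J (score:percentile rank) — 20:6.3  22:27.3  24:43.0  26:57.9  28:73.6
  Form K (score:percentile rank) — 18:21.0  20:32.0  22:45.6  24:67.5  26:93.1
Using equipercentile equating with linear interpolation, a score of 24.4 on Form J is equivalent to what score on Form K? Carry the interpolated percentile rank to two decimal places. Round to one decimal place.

22.0

PR of 24.4 on Form J: 43.0 + (24.4 − 24)/(26 − 24) × (57.9 − 43.0) = 45.98
On Form K, PR 45.98 falls between score 22 (PR 45.6) and 24 (PR 67.5).
Interpolate: 22 + (45.98 − 45.6)/(67.5 − 45.6) × (24 − 22) = 22.0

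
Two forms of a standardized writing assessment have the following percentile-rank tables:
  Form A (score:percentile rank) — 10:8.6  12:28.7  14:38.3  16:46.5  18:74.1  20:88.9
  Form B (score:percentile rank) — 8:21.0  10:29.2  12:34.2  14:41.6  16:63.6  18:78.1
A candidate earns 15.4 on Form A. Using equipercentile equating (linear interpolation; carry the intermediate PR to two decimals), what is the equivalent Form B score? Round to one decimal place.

PR of 15.4 on Form A: 38.3 + (15.4 − 14)/(16 − 14) × (46.5 − 38.3) = 44.04
On Form B, PR 44.04 falls between score 14 (PR 41.6) and 16 (PR 63.6).
Interpolate: 14 + (44.04 − 41.6)/(63.6 − 41.6) × (16 − 14) = 14.2

14.2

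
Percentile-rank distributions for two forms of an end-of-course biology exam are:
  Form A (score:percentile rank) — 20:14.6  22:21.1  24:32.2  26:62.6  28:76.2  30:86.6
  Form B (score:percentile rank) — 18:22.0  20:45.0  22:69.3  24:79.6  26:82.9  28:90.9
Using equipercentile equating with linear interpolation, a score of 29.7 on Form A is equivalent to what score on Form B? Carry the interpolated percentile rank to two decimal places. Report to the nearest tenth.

PR of 29.7 on Form A: 76.2 + (29.7 − 28)/(30 − 28) × (86.6 − 76.2) = 85.04
On Form B, PR 85.04 falls between score 26 (PR 82.9) and 28 (PR 90.9).
Interpolate: 26 + (85.04 − 82.9)/(90.9 − 82.9) × (28 − 26) = 26.5

26.5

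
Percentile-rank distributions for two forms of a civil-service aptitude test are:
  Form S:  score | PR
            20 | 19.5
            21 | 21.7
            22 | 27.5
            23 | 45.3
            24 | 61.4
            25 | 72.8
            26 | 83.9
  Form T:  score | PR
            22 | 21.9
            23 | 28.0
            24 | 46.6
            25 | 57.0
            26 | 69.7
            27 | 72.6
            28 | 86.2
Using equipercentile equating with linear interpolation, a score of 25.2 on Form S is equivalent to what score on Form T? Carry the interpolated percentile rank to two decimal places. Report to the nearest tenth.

PR of 25.2 on Form S: 72.8 + (25.2 − 25)/(26 − 25) × (83.9 − 72.8) = 75.02
On Form T, PR 75.02 falls between score 27 (PR 72.6) and 28 (PR 86.2).
Interpolate: 27 + (75.02 − 72.6)/(86.2 − 72.6) × (28 − 27) = 27.2

27.2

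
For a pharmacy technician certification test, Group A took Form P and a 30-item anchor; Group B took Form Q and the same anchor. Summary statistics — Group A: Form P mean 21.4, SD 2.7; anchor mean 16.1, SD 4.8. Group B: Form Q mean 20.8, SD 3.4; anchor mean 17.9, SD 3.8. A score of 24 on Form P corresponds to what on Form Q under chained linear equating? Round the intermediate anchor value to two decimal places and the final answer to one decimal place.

Form P → anchor (Group A): v = (4.8/2.7)(24 − 21.4) + 16.1 = 20.72
anchor → Form Q (Group B): y = (3.4/3.8)(20.72 − 17.9) + 20.8 = 23.3

23.3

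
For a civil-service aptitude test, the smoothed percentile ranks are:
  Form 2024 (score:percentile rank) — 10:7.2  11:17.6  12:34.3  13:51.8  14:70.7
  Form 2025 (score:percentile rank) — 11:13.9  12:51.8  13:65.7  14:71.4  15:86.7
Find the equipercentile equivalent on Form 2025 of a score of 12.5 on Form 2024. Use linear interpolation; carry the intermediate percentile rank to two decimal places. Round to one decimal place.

11.8

PR of 12.5 on Form 2024: 34.3 + (12.5 − 12)/(13 − 12) × (51.8 − 34.3) = 43.05
On Form 2025, PR 43.05 falls between score 11 (PR 13.9) and 12 (PR 51.8).
Interpolate: 11 + (43.05 − 13.9)/(51.8 − 13.9) × (12 − 11) = 11.8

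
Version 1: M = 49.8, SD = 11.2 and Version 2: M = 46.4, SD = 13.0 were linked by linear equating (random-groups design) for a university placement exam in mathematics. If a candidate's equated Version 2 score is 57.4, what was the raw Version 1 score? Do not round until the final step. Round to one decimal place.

59.3

Invert y = (SD_Y/SD_X)(x − M_X) + M_Y:
x = (SD_X/SD_Y)(y − M_Y) + M_X = (11.2/13.0)(57.4 − 46.4) + 49.8
x = 0.861538 × 11.000 + 49.8 = 59.3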